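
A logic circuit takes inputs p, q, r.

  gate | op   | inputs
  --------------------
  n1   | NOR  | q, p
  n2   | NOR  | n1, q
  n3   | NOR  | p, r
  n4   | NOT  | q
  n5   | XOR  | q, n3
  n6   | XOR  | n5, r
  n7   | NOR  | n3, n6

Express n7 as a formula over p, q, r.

n3 = p NOR r
n5 = q XOR n3 = q XOR (p NOR r)
n6 = n5 XOR r = (q XOR (p NOR r)) XOR r
n7 = n3 NOR n6 = (p NOR r) NOR ((q XOR (p NOR r)) XOR r)

(p NOR r) NOR ((q XOR (p NOR r)) XOR r)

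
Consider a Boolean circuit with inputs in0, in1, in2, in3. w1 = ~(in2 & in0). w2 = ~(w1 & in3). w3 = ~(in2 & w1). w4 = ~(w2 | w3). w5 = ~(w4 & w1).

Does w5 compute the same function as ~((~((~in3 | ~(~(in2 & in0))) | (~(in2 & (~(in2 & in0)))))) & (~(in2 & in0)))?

Yes

w1 = ~(in2 & in0)
w2 = ~(w1 & in3) = ~((~(in2 & in0)) & in3)
w3 = ~(in2 & w1) = ~(in2 & (~(in2 & in0)))
w4 = ~(w2 | w3) = ~((~((~(in2 & in0)) & in3)) | (~(in2 & (~(in2 & in0)))))
w5 = ~(w4 & w1) = ~((~((~((~(in2 & in0)) & in3)) | (~(in2 & (~(in2 & in0)))))) & (~(in2 & in0)))
At in0=0, in1=0, in2=1, in3=1: circuit gives 0, formula gives 0.
At in0=0, in1=0, in2=0, in3=0: circuit gives 1, formula gives 1.
Agrees on all 16 inputs.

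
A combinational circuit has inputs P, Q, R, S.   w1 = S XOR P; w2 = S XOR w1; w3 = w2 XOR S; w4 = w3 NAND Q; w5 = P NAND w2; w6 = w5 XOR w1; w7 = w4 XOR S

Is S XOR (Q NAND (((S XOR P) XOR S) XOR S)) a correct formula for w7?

w1 = S XOR P
w2 = S XOR w1 = S XOR (S XOR P)
w3 = w2 XOR S = (S XOR (S XOR P)) XOR S
w4 = w3 NAND Q = ((S XOR (S XOR P)) XOR S) NAND Q
w7 = w4 XOR S = (((S XOR (S XOR P)) XOR S) NAND Q) XOR S
At P=0, Q=0, R=0, S=1: circuit gives 0, formula gives 0.
At P=0, Q=0, R=0, S=0: circuit gives 1, formula gives 1.
Agrees on all 16 inputs.

Yes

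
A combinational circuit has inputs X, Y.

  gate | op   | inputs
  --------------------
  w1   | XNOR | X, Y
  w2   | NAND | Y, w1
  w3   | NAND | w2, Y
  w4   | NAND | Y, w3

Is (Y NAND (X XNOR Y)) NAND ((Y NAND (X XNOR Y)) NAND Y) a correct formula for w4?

w1 = X XNOR Y
w2 = Y NAND w1 = Y NAND (X XNOR Y)
w3 = w2 NAND Y = (Y NAND (X XNOR Y)) NAND Y
w4 = Y NAND w3 = Y NAND ((Y NAND (X XNOR Y)) NAND Y)
At X=0, Y=0: circuit gives 1, formula gives 0.

No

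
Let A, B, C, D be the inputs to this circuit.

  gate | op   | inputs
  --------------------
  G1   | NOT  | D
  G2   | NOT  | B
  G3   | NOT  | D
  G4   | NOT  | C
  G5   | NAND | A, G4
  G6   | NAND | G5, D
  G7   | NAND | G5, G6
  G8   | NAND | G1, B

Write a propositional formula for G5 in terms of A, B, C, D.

G4 = NOT C
G5 = A NAND G4 = A NAND NOT C

A NAND NOT C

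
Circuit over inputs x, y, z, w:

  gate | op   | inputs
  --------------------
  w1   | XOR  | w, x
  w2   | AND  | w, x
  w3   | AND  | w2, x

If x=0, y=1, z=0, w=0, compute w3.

w2 = 0 AND 0 = 0
w3 = 0 AND 0 = 0

0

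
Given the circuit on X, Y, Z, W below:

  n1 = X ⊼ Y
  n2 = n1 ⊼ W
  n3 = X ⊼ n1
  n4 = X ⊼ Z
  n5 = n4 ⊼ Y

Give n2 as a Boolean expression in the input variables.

(X ⊼ Y) ⊼ W

n1 = X ⊼ Y
n2 = n1 ⊼ W = (X ⊼ Y) ⊼ W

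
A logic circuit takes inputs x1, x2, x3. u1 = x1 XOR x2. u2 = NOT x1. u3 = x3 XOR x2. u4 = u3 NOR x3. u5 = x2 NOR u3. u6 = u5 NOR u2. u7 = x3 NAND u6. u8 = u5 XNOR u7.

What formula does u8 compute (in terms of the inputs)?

(x2 NOR (x3 XOR x2)) XNOR (x3 NAND ((x2 NOR (x3 XOR x2)) NOR NOT x1))

u2 = NOT x1
u3 = x3 XOR x2
u5 = x2 NOR u3 = x2 NOR (x3 XOR x2)
u6 = u5 NOR u2 = (x2 NOR (x3 XOR x2)) NOR NOT x1
u7 = x3 NAND u6 = x3 NAND ((x2 NOR (x3 XOR x2)) NOR NOT x1)
u8 = u5 XNOR u7 = (x2 NOR (x3 XOR x2)) XNOR (x3 NAND ((x2 NOR (x3 XOR x2)) NOR NOT x1))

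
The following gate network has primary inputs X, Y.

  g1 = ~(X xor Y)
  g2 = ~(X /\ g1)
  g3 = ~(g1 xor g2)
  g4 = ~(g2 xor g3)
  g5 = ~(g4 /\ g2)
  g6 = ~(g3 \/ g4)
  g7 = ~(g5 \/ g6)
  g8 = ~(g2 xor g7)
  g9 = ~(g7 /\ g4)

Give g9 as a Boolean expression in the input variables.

~((~((~((~((~(X /\ (~(X xor Y)))) xor (~((~(X xor Y)) xor (~(X /\ (~(X xor Y)))))))) /\ (~(X /\ (~(X xor Y)))))) \/ (~((~((~(X xor Y)) xor (~(X /\ (~(X xor Y)))))) \/ (~((~(X /\ (~(X xor Y)))) xor (~((~(X xor Y)) xor (~(X /\ (~(X xor Y)))))))))))) /\ (~((~(X /\ (~(X xor Y)))) xor (~((~(X xor Y)) xor (~(X /\ (~(X xor Y)))))))))

g1 = ~(X xor Y)
g2 = ~(X /\ g1) = ~(X /\ (~(X xor Y)))
g3 = ~(g1 xor g2) = ~((~(X xor Y)) xor (~(X /\ (~(X xor Y)))))
g4 = ~(g2 xor g3) = ~((~(X /\ (~(X xor Y)))) xor (~((~(X xor Y)) xor (~(X /\ (~(X xor Y)))))))
g5 = ~(g4 /\ g2) = ~((~((~(X /\ (~(X xor Y)))) xor (~((~(X xor Y)) xor (~(X /\ (~(X xor Y)))))))) /\ (~(X /\ (~(X xor Y)))))
g6 = ~(g3 \/ g4) = ~((~((~(X xor Y)) xor (~(X /\ (~(X xor Y)))))) \/ (~((~(X /\ (~(X xor Y)))) xor (~((~(X xor Y)) xor (~(X /\ (~(X xor Y)))))))))
g7 = ~(g5 \/ g6) = ~((~((~((~(X /\ (~(X xor Y)))) xor (~((~(X xor Y)) xor (~(X /\ (~(X xor Y)))))))) /\ (~(X /\ (~(X xor Y)))))) \/ (~((~((~(X xor Y)) xor (~(X /\ (~(X xor Y)))))) \/ (~((~(X /\ (~(X xor Y)))) xor (~((~(X xor Y)) xor (~(X /\ (~(X xor Y)))))))))))
g9 = ~(g7 /\ g4) = ~((~((~((~((~(X /\ (~(X xor Y)))) xor (~((~(X xor Y)) xor (~(X /\ (~(X xor Y)))))))) /\ (~(X /\ (~(X xor Y)))))) \/ (~((~((~(X xor Y)) xor (~(X /\ (~(X xor Y)))))) \/ (~((~(X /\ (~(X xor Y)))) xor (~((~(X xor Y)) xor (~(X /\ (~(X xor Y)))))))))))) /\ (~((~(X /\ (~(X xor Y)))) xor (~((~(X xor Y)) xor (~(X /\ (~(X xor Y)))))))))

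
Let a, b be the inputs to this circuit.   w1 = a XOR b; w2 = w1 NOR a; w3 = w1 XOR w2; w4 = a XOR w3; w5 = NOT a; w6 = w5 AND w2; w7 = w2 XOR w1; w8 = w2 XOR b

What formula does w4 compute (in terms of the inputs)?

a XOR ((a XOR b) XOR ((a XOR b) NOR a))

w1 = a XOR b
w2 = w1 NOR a = (a XOR b) NOR a
w3 = w1 XOR w2 = (a XOR b) XOR ((a XOR b) NOR a)
w4 = a XOR w3 = a XOR ((a XOR b) XOR ((a XOR b) NOR a))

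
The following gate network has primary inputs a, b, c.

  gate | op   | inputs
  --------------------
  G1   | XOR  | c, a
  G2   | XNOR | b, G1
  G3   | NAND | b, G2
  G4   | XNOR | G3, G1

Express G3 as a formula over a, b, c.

b NAND (b XNOR (c XOR a))

G1 = c XOR a
G2 = b XNOR G1 = b XNOR (c XOR a)
G3 = b NAND G2 = b NAND (b XNOR (c XOR a))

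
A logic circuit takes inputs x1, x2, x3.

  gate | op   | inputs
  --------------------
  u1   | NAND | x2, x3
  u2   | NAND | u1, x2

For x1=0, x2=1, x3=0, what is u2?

0

u1 = 1 NAND 0 = 1
u2 = 1 NAND 1 = 0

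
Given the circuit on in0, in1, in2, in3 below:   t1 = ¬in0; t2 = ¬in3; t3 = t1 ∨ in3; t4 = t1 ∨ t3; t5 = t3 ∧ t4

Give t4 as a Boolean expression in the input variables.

¬in0 ∨ (¬in0 ∨ in3)

t1 = ¬in0
t3 = t1 ∨ in3 = ¬in0 ∨ in3
t4 = t1 ∨ t3 = ¬in0 ∨ (¬in0 ∨ in3)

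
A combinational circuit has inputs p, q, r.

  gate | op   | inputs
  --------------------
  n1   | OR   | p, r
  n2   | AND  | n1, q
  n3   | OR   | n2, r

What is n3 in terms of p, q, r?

((p OR r) AND q) OR r

n1 = p OR r
n2 = n1 AND q = (p OR r) AND q
n3 = n2 OR r = ((p OR r) AND q) OR r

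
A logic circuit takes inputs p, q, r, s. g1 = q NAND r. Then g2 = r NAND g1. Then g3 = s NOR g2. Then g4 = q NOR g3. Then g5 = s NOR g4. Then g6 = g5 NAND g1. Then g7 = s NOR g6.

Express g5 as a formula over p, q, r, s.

g1 = q NAND r
g2 = r NAND g1 = r NAND (q NAND r)
g3 = s NOR g2 = s NOR (r NAND (q NAND r))
g4 = q NOR g3 = q NOR (s NOR (r NAND (q NAND r)))
g5 = s NOR g4 = s NOR (q NOR (s NOR (r NAND (q NAND r))))

s NOR (q NOR (s NOR (r NAND (q NAND r))))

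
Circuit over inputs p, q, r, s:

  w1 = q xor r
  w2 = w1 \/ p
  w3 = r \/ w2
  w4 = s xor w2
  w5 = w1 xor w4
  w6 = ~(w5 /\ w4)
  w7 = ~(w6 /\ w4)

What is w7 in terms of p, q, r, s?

~((~(((q xor r) xor (s xor ((q xor r) \/ p))) /\ (s xor ((q xor r) \/ p)))) /\ (s xor ((q xor r) \/ p)))

w1 = q xor r
w2 = w1 \/ p = (q xor r) \/ p
w4 = s xor w2 = s xor ((q xor r) \/ p)
w5 = w1 xor w4 = (q xor r) xor (s xor ((q xor r) \/ p))
w6 = ~(w5 /\ w4) = ~(((q xor r) xor (s xor ((q xor r) \/ p))) /\ (s xor ((q xor r) \/ p)))
w7 = ~(w6 /\ w4) = ~((~(((q xor r) xor (s xor ((q xor r) \/ p))) /\ (s xor ((q xor r) \/ p)))) /\ (s xor ((q xor r) \/ p)))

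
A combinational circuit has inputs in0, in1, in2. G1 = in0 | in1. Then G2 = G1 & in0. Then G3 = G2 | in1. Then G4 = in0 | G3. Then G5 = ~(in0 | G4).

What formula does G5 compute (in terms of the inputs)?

G1 = in0 | in1
G2 = G1 & in0 = (in0 | in1) & in0
G3 = G2 | in1 = ((in0 | in1) & in0) | in1
G4 = in0 | G3 = in0 | (((in0 | in1) & in0) | in1)
G5 = ~(in0 | G4) = ~(in0 | (in0 | (((in0 | in1) & in0) | in1)))

~(in0 | (in0 | (((in0 | in1) & in0) | in1)))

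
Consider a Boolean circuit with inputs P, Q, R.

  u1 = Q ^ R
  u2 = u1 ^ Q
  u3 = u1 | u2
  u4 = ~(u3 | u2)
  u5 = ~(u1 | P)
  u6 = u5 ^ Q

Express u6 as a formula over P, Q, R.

u1 = Q ^ R
u5 = ~(u1 | P) = ~((Q ^ R) | P)
u6 = u5 ^ Q = (~((Q ^ R) | P)) ^ Q

(~((Q ^ R) | P)) ^ Q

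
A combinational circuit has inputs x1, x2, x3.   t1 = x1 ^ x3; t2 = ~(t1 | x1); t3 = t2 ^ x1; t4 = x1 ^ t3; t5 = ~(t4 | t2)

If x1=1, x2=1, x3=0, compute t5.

1

t1 = 1 ^ 0 = 1
t2 = ~(1 | 1) = 0
t3 = 0 ^ 1 = 1
t4 = 1 ^ 1 = 0
t5 = ~(0 | 0) = 1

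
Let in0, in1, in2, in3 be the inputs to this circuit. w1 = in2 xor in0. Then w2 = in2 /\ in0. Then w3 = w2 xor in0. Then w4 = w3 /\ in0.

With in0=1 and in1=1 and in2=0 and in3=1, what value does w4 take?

1

w2 = 0 /\ 1 = 0
w3 = 0 xor 1 = 1
w4 = 1 /\ 1 = 1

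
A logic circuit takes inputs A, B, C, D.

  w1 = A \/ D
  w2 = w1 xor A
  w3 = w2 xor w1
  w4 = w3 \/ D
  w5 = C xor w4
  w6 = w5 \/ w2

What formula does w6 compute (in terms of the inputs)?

w1 = A \/ D
w2 = w1 xor A = (A \/ D) xor A
w3 = w2 xor w1 = ((A \/ D) xor A) xor (A \/ D)
w4 = w3 \/ D = (((A \/ D) xor A) xor (A \/ D)) \/ D
w5 = C xor w4 = C xor ((((A \/ D) xor A) xor (A \/ D)) \/ D)
w6 = w5 \/ w2 = (C xor ((((A \/ D) xor A) xor (A \/ D)) \/ D)) \/ ((A \/ D) xor A)

(C xor ((((A \/ D) xor A) xor (A \/ D)) \/ D)) \/ ((A \/ D) xor A)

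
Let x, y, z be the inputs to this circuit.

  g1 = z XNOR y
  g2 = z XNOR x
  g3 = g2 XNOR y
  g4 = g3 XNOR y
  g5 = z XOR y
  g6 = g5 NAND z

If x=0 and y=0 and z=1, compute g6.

g5 = 1 XOR 0 = 1
g6 = 1 NAND 1 = 0

0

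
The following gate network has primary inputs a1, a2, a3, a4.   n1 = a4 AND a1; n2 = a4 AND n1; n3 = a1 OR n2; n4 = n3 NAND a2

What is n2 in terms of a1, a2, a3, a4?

a4 AND (a4 AND a1)

n1 = a4 AND a1
n2 = a4 AND n1 = a4 AND (a4 AND a1)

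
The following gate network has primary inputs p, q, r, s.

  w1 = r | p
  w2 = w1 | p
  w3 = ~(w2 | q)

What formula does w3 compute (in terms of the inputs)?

w1 = r | p
w2 = w1 | p = (r | p) | p
w3 = ~(w2 | q) = ~(((r | p) | p) | q)

~(((r | p) | p) | q)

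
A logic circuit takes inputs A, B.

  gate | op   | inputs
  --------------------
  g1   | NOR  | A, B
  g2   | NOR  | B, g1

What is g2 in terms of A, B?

g1 = A NOR B
g2 = B NOR g1 = B NOR (A NOR B)

B NOR (A NOR B)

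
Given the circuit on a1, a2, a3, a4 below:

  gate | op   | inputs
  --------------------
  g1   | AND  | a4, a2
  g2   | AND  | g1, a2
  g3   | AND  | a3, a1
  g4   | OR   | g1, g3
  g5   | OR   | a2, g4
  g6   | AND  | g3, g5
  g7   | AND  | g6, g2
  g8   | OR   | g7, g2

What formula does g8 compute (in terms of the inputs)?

(((a3 AND a1) AND (a2 OR ((a4 AND a2) OR (a3 AND a1)))) AND ((a4 AND a2) AND a2)) OR ((a4 AND a2) AND a2)

g1 = a4 AND a2
g2 = g1 AND a2 = (a4 AND a2) AND a2
g3 = a3 AND a1
g4 = g1 OR g3 = (a4 AND a2) OR (a3 AND a1)
g5 = a2 OR g4 = a2 OR ((a4 AND a2) OR (a3 AND a1))
g6 = g3 AND g5 = (a3 AND a1) AND (a2 OR ((a4 AND a2) OR (a3 AND a1)))
g7 = g6 AND g2 = ((a3 AND a1) AND (a2 OR ((a4 AND a2) OR (a3 AND a1)))) AND ((a4 AND a2) AND a2)
g8 = g7 OR g2 = (((a3 AND a1) AND (a2 OR ((a4 AND a2) OR (a3 AND a1)))) AND ((a4 AND a2) AND a2)) OR ((a4 AND a2) AND a2)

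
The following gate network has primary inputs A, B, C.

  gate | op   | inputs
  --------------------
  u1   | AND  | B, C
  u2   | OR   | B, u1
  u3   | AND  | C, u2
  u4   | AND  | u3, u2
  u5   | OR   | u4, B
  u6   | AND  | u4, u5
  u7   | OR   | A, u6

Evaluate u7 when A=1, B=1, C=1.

u1 = 1 AND 1 = 1
u2 = 1 OR 1 = 1
u3 = 1 AND 1 = 1
u4 = 1 AND 1 = 1
u5 = 1 OR 1 = 1
u6 = 1 AND 1 = 1
u7 = 1 OR 1 = 1

1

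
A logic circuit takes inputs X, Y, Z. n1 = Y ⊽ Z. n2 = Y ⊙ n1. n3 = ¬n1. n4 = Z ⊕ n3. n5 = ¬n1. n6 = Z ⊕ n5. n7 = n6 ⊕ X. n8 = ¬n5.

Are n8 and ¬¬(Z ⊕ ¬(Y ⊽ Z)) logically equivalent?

n1 = Y ⊽ Z
n5 = ¬n1 = ¬(Y ⊽ Z)
n8 = ¬n5 = ¬¬(Y ⊽ Z)
At X=0, Y=0, Z=0: circuit gives 1, formula gives 0.

No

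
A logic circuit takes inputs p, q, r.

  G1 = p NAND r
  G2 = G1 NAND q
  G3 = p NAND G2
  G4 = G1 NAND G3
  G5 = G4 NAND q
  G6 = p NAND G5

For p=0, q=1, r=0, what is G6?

G1 = 0 NAND 0 = 1
G2 = 1 NAND 1 = 0
G3 = 0 NAND 0 = 1
G4 = 1 NAND 1 = 0
G5 = 0 NAND 1 = 1
G6 = 0 NAND 1 = 1

1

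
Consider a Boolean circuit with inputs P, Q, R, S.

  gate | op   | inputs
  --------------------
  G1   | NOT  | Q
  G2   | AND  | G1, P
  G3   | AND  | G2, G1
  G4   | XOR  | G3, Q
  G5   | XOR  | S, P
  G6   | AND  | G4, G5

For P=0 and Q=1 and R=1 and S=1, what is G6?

1

G1 = NOT 1 = 0
G2 = 0 AND 0 = 0
G3 = 0 AND 0 = 0
G4 = 0 XOR 1 = 1
G5 = 1 XOR 0 = 1
G6 = 1 AND 1 = 1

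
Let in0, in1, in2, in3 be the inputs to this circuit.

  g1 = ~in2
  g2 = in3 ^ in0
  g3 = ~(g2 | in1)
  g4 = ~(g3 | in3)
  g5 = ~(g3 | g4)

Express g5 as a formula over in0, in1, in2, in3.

~((~((in3 ^ in0) | in1)) | (~((~((in3 ^ in0) | in1)) | in3)))

g2 = in3 ^ in0
g3 = ~(g2 | in1) = ~((in3 ^ in0) | in1)
g4 = ~(g3 | in3) = ~((~((in3 ^ in0) | in1)) | in3)
g5 = ~(g3 | g4) = ~((~((in3 ^ in0) | in1)) | (~((~((in3 ^ in0) | in1)) | in3)))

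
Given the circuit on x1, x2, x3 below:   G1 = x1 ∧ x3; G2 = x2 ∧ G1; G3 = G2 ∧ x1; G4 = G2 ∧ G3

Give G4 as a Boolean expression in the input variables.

(x2 ∧ (x1 ∧ x3)) ∧ ((x2 ∧ (x1 ∧ x3)) ∧ x1)

G1 = x1 ∧ x3
G2 = x2 ∧ G1 = x2 ∧ (x1 ∧ x3)
G3 = G2 ∧ x1 = (x2 ∧ (x1 ∧ x3)) ∧ x1
G4 = G2 ∧ G3 = (x2 ∧ (x1 ∧ x3)) ∧ ((x2 ∧ (x1 ∧ x3)) ∧ x1)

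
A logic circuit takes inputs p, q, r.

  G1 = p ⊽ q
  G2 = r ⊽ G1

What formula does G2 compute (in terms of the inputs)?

r ⊽ (p ⊽ q)

G1 = p ⊽ q
G2 = r ⊽ G1 = r ⊽ (p ⊽ q)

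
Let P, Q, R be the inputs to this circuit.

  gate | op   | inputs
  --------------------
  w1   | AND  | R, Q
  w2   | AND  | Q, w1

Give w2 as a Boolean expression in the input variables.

Q AND (R AND Q)

w1 = R AND Q
w2 = Q AND w1 = Q AND (R AND Q)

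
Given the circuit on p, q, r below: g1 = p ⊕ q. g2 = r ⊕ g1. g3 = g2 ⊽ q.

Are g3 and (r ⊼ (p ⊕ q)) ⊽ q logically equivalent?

g1 = p ⊕ q
g2 = r ⊕ g1 = r ⊕ (p ⊕ q)
g3 = g2 ⊽ q = (r ⊕ (p ⊕ q)) ⊽ q
At p=0, q=0, r=0: circuit gives 1, formula gives 0.

No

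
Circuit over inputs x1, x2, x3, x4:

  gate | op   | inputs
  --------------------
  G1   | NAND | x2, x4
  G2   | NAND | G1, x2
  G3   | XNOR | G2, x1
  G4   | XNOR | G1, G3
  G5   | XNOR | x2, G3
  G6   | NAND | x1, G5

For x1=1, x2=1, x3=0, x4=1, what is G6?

G1 = 1 NAND 1 = 0
G2 = 0 NAND 1 = 1
G3 = 1 XNOR 1 = 1
G5 = 1 XNOR 1 = 1
G6 = 1 NAND 1 = 0

0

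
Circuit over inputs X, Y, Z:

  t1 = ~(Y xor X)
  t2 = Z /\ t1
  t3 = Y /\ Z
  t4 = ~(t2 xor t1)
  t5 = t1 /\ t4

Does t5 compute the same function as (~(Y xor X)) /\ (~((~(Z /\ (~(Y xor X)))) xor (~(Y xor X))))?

t1 = ~(Y xor X)
t2 = Z /\ t1 = Z /\ (~(Y xor X))
t4 = ~(t2 xor t1) = ~((Z /\ (~(Y xor X))) xor (~(Y xor X)))
t5 = t1 /\ t4 = (~(Y xor X)) /\ (~((Z /\ (~(Y xor X))) xor (~(Y xor X))))
At X=0, Y=0, Z=0: circuit gives 0, formula gives 1.

No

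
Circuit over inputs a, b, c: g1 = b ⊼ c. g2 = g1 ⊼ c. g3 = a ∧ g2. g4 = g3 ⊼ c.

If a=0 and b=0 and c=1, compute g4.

1

g1 = 0 ⊼ 1 = 1
g2 = 1 ⊼ 1 = 0
g3 = 0 ∧ 0 = 0
g4 = 0 ⊼ 1 = 1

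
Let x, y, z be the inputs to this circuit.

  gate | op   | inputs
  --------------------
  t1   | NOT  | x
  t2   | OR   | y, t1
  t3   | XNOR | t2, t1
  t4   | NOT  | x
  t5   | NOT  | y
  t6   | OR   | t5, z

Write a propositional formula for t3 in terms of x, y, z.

t1 = NOT x
t2 = y OR t1 = y OR NOT x
t3 = t2 XNOR t1 = (y OR NOT x) XNOR NOT x

(y OR NOT x) XNOR NOT x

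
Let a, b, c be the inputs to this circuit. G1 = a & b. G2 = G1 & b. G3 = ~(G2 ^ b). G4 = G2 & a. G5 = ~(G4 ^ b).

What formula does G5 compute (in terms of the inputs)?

G1 = a & b
G2 = G1 & b = (a & b) & b
G4 = G2 & a = ((a & b) & b) & a
G5 = ~(G4 ^ b) = ~((((a & b) & b) & a) ^ b)

~((((a & b) & b) & a) ^ b)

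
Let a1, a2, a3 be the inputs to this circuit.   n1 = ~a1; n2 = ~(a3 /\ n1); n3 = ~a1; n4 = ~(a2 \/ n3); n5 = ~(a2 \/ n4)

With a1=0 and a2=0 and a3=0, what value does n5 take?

n3 = ~0 = 1
n4 = ~(0 \/ 1) = 0
n5 = ~(0 \/ 0) = 1

1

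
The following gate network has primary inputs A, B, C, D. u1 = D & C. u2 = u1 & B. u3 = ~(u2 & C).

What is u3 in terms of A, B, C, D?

~(((D & C) & B) & C)

u1 = D & C
u2 = u1 & B = (D & C) & B
u3 = ~(u2 & C) = ~(((D & C) & B) & C)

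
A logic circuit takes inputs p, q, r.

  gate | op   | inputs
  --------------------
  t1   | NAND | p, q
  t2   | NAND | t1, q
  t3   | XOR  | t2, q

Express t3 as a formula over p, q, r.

t1 = p NAND q
t2 = t1 NAND q = (p NAND q) NAND q
t3 = t2 XOR q = ((p NAND q) NAND q) XOR q

((p NAND q) NAND q) XOR q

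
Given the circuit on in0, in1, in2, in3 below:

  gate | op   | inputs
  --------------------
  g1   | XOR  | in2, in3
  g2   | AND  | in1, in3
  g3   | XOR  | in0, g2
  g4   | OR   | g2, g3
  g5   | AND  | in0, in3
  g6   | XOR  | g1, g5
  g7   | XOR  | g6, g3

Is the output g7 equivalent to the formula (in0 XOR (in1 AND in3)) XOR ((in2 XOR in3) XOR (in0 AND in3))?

Yes

g1 = in2 XOR in3
g2 = in1 AND in3
g3 = in0 XOR g2 = in0 XOR (in1 AND in3)
g5 = in0 AND in3
g6 = g1 XOR g5 = (in2 XOR in3) XOR (in0 AND in3)
g7 = g6 XOR g3 = ((in2 XOR in3) XOR (in0 AND in3)) XOR (in0 XOR (in1 AND in3))
At in0=0, in1=0, in2=0, in3=0: circuit gives 0, formula gives 0.
At in0=0, in1=0, in2=0, in3=1: circuit gives 1, formula gives 1.
Agrees on all 16 inputs.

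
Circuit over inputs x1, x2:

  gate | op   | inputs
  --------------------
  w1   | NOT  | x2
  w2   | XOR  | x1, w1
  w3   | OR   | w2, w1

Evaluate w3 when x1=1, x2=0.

w1 = NOT 0 = 1
w2 = 1 XOR 1 = 0
w3 = 0 OR 1 = 1

1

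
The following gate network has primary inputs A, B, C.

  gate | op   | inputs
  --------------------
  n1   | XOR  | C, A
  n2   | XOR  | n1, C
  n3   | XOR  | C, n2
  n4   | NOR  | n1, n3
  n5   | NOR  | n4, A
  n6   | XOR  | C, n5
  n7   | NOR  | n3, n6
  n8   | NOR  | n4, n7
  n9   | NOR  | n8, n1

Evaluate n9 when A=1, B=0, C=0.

n1 = 0 XOR 1 = 1
n2 = 1 XOR 0 = 1
n3 = 0 XOR 1 = 1
n4 = 1 NOR 1 = 0
n5 = 0 NOR 1 = 0
n6 = 0 XOR 0 = 0
n7 = 1 NOR 0 = 0
n8 = 0 NOR 0 = 1
n9 = 1 NOR 1 = 0

0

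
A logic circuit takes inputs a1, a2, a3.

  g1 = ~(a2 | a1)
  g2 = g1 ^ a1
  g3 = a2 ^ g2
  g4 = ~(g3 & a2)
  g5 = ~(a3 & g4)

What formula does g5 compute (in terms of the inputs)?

g1 = ~(a2 | a1)
g2 = g1 ^ a1 = (~(a2 | a1)) ^ a1
g3 = a2 ^ g2 = a2 ^ ((~(a2 | a1)) ^ a1)
g4 = ~(g3 & a2) = ~((a2 ^ ((~(a2 | a1)) ^ a1)) & a2)
g5 = ~(a3 & g4) = ~(a3 & (~((a2 ^ ((~(a2 | a1)) ^ a1)) & a2)))

~(a3 & (~((a2 ^ ((~(a2 | a1)) ^ a1)) & a2)))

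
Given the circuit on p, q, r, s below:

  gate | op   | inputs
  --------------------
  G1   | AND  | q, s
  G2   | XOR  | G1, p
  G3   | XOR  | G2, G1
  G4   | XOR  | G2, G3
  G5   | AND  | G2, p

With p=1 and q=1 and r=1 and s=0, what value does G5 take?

1

G1 = 1 AND 0 = 0
G2 = 0 XOR 1 = 1
G5 = 1 AND 1 = 1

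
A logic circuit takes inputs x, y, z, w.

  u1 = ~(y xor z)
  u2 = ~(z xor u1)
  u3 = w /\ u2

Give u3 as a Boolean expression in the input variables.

w /\ (~(z xor (~(y xor z))))

u1 = ~(y xor z)
u2 = ~(z xor u1) = ~(z xor (~(y xor z)))
u3 = w /\ u2 = w /\ (~(z xor (~(y xor z))))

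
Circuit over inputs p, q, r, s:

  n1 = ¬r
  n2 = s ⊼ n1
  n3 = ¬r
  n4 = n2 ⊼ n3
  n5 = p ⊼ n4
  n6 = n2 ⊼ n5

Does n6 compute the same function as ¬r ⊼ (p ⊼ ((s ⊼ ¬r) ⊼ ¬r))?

n1 = ¬r
n2 = s ⊼ n1 = s ⊼ ¬r
n3 = ¬r
n4 = n2 ⊼ n3 = (s ⊼ ¬r) ⊼ ¬r
n5 = p ⊼ n4 = p ⊼ ((s ⊼ ¬r) ⊼ ¬r)
n6 = n2 ⊼ n5 = (s ⊼ ¬r) ⊼ (p ⊼ ((s ⊼ ¬r) ⊼ ¬r))
At p=0, q=0, r=0, s=1: circuit gives 1, formula gives 0.

No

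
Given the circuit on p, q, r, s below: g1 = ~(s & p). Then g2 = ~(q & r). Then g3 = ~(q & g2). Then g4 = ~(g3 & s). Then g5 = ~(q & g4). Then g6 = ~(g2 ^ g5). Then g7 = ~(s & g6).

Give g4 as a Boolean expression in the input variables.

g2 = ~(q & r)
g3 = ~(q & g2) = ~(q & (~(q & r)))
g4 = ~(g3 & s) = ~((~(q & (~(q & r)))) & s)

~((~(q & (~(q & r)))) & s)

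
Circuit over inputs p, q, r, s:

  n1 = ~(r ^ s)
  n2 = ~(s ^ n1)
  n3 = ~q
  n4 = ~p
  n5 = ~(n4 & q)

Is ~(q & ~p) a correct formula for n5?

n4 = ~p
n5 = ~(n4 & q) = ~(~p & q)
At p=0, q=1, r=0, s=0: circuit gives 0, formula gives 0.
At p=0, q=0, r=0, s=0: circuit gives 1, formula gives 1.
Agrees on all 16 inputs.

Yes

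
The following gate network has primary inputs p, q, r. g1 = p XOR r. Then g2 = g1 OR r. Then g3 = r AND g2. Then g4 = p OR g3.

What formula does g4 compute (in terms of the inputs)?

p OR (r AND ((p XOR r) OR r))

g1 = p XOR r
g2 = g1 OR r = (p XOR r) OR r
g3 = r AND g2 = r AND ((p XOR r) OR r)
g4 = p OR g3 = p OR (r AND ((p XOR r) OR r))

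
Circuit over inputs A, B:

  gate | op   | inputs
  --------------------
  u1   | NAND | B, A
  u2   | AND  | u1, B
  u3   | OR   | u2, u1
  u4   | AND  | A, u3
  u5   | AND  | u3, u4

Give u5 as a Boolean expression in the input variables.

u1 = B NAND A
u2 = u1 AND B = (B NAND A) AND B
u3 = u2 OR u1 = ((B NAND A) AND B) OR (B NAND A)
u4 = A AND u3 = A AND (((B NAND A) AND B) OR (B NAND A))
u5 = u3 AND u4 = (((B NAND A) AND B) OR (B NAND A)) AND (A AND (((B NAND A) AND B) OR (B NAND A)))

(((B NAND A) AND B) OR (B NAND A)) AND (A AND (((B NAND A) AND B) OR (B NAND A)))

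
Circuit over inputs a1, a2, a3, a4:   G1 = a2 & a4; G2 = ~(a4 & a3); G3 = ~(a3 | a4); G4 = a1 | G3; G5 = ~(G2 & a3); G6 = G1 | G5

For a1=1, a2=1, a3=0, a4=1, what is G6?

1

G1 = 1 & 1 = 1
G2 = ~(1 & 0) = 1
G5 = ~(1 & 0) = 1
G6 = 1 | 1 = 1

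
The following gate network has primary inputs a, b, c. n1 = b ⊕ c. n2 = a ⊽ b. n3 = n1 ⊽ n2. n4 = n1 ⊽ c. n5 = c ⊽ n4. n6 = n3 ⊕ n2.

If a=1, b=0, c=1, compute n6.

n1 = 0 ⊕ 1 = 1
n2 = 1 ⊽ 0 = 0
n3 = 1 ⊽ 0 = 0
n6 = 0 ⊕ 0 = 0

0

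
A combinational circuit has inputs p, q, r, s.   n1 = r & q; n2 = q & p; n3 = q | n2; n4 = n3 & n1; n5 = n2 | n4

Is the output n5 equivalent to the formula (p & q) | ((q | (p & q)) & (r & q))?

Yes

n1 = r & q
n2 = q & p
n3 = q | n2 = q | (q & p)
n4 = n3 & n1 = (q | (q & p)) & (r & q)
n5 = n2 | n4 = (q & p) | ((q | (q & p)) & (r & q))
At p=0, q=0, r=0, s=0: circuit gives 0, formula gives 0.
At p=0, q=1, r=1, s=0: circuit gives 1, formula gives 1.
Agrees on all 16 inputs.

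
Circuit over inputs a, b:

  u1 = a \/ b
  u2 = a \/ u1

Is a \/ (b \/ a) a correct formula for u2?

u1 = a \/ b
u2 = a \/ u1 = a \/ (a \/ b)
At a=0, b=0: circuit gives 0, formula gives 0.
At a=0, b=1: circuit gives 1, formula gives 1.
Agrees on all 4 inputs.

Yes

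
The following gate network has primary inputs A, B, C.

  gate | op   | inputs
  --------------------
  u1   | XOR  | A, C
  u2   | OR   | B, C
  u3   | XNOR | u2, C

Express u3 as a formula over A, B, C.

u2 = B OR C
u3 = u2 XNOR C = (B OR C) XNOR C

(B OR C) XNOR C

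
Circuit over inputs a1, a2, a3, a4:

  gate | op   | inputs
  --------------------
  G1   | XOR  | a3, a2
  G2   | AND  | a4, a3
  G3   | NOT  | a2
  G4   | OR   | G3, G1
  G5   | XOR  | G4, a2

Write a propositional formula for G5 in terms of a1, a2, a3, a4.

G1 = a3 XOR a2
G3 = NOT a2
G4 = G3 OR G1 = NOT a2 OR (a3 XOR a2)
G5 = G4 XOR a2 = (NOT a2 OR (a3 XOR a2)) XOR a2

(NOT a2 OR (a3 XOR a2)) XOR a2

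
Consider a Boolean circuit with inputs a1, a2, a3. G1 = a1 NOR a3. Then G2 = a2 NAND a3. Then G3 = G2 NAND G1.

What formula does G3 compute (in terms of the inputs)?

(a2 NAND a3) NAND (a1 NOR a3)

G1 = a1 NOR a3
G2 = a2 NAND a3
G3 = G2 NAND G1 = (a2 NAND a3) NAND (a1 NOR a3)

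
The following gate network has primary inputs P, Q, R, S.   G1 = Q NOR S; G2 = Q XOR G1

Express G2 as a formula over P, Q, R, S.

Q XOR (Q NOR S)

G1 = Q NOR S
G2 = Q XOR G1 = Q XOR (Q NOR S)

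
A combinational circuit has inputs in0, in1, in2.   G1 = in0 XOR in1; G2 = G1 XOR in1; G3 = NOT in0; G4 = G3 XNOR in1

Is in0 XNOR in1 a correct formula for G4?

No

G3 = NOT in0
G4 = G3 XNOR in1 = NOT in0 XNOR in1
At in0=0, in1=0, in2=0: circuit gives 0, formula gives 1.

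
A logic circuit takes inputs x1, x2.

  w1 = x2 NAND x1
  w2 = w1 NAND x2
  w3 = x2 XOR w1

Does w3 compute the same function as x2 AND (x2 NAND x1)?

w1 = x2 NAND x1
w3 = x2 XOR w1 = x2 XOR (x2 NAND x1)
At x1=0, x2=0: circuit gives 1, formula gives 0.

No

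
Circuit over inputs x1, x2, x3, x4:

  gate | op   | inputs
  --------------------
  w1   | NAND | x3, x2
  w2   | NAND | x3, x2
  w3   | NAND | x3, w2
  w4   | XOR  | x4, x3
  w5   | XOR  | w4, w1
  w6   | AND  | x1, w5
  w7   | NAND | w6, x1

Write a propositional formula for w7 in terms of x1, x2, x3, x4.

(x1 AND ((x4 XOR x3) XOR (x3 NAND x2))) NAND x1

w1 = x3 NAND x2
w4 = x4 XOR x3
w5 = w4 XOR w1 = (x4 XOR x3) XOR (x3 NAND x2)
w6 = x1 AND w5 = x1 AND ((x4 XOR x3) XOR (x3 NAND x2))
w7 = w6 NAND x1 = (x1 AND ((x4 XOR x3) XOR (x3 NAND x2))) NAND x1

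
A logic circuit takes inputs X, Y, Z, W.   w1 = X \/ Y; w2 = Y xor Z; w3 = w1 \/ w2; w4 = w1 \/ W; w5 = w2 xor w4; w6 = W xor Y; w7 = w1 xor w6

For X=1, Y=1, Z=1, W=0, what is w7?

0

w1 = 1 \/ 1 = 1
w6 = 0 xor 1 = 1
w7 = 1 xor 1 = 0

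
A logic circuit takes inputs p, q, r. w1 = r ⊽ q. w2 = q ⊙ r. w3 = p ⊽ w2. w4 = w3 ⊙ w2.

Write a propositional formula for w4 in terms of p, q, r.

w2 = q ⊙ r
w3 = p ⊽ w2 = p ⊽ (q ⊙ r)
w4 = w3 ⊙ w2 = (p ⊽ (q ⊙ r)) ⊙ (q ⊙ r)

(p ⊽ (q ⊙ r)) ⊙ (q ⊙ r)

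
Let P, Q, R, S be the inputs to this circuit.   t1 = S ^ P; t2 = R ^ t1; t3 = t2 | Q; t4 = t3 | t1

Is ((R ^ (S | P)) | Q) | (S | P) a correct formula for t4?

t1 = S ^ P
t2 = R ^ t1 = R ^ (S ^ P)
t3 = t2 | Q = (R ^ (S ^ P)) | Q
t4 = t3 | t1 = ((R ^ (S ^ P)) | Q) | (S ^ P)
At P=1, Q=0, R=0, S=1: circuit gives 0, formula gives 1.

No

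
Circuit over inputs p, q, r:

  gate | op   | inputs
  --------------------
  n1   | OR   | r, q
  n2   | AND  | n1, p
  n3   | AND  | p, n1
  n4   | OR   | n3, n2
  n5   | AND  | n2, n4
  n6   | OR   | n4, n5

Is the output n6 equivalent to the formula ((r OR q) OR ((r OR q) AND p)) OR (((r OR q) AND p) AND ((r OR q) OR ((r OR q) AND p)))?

n1 = r OR q
n2 = n1 AND p = (r OR q) AND p
n3 = p AND n1 = p AND (r OR q)
n4 = n3 OR n2 = (p AND (r OR q)) OR ((r OR q) AND p)
n5 = n2 AND n4 = ((r OR q) AND p) AND ((p AND (r OR q)) OR ((r OR q) AND p))
n6 = n4 OR n5 = ((p AND (r OR q)) OR ((r OR q) AND p)) OR (((r OR q) AND p) AND ((p AND (r OR q)) OR ((r OR q) AND p)))
At p=0, q=0, r=1: circuit gives 0, formula gives 1.

No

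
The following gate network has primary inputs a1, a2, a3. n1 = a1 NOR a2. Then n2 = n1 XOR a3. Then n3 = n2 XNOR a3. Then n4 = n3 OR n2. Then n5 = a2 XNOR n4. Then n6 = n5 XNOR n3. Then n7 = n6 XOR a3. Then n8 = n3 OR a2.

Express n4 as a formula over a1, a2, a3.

n1 = a1 NOR a2
n2 = n1 XOR a3 = (a1 NOR a2) XOR a3
n3 = n2 XNOR a3 = ((a1 NOR a2) XOR a3) XNOR a3
n4 = n3 OR n2 = (((a1 NOR a2) XOR a3) XNOR a3) OR ((a1 NOR a2) XOR a3)

(((a1 NOR a2) XOR a3) XNOR a3) OR ((a1 NOR a2) XOR a3)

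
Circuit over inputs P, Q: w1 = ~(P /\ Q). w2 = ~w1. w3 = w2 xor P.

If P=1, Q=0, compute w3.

w1 = ~(1 /\ 0) = 1
w2 = ~1 = 0
w3 = 0 xor 1 = 1

1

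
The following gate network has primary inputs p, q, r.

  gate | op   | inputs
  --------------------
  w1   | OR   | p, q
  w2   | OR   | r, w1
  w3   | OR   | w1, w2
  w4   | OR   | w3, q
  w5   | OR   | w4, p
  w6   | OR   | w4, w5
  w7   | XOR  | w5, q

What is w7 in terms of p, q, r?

((((p OR q) OR (r OR (p OR q))) OR q) OR p) XOR q

w1 = p OR q
w2 = r OR w1 = r OR (p OR q)
w3 = w1 OR w2 = (p OR q) OR (r OR (p OR q))
w4 = w3 OR q = ((p OR q) OR (r OR (p OR q))) OR q
w5 = w4 OR p = (((p OR q) OR (r OR (p OR q))) OR q) OR p
w7 = w5 XOR q = ((((p OR q) OR (r OR (p OR q))) OR q) OR p) XOR q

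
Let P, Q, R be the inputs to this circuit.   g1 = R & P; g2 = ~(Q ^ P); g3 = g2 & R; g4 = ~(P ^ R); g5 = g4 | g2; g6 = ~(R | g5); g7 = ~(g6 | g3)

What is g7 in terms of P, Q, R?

~((~(R | ((~(P ^ R)) | (~(Q ^ P))))) | ((~(Q ^ P)) & R))

g2 = ~(Q ^ P)
g3 = g2 & R = (~(Q ^ P)) & R
g4 = ~(P ^ R)
g5 = g4 | g2 = (~(P ^ R)) | (~(Q ^ P))
g6 = ~(R | g5) = ~(R | ((~(P ^ R)) | (~(Q ^ P))))
g7 = ~(g6 | g3) = ~((~(R | ((~(P ^ R)) | (~(Q ^ P))))) | ((~(Q ^ P)) & R))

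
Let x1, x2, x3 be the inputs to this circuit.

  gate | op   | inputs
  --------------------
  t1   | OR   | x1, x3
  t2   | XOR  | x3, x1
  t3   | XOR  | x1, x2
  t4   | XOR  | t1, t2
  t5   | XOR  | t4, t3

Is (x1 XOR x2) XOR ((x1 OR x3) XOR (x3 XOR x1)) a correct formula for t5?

Yes

t1 = x1 OR x3
t2 = x3 XOR x1
t3 = x1 XOR x2
t4 = t1 XOR t2 = (x1 OR x3) XOR (x3 XOR x1)
t5 = t4 XOR t3 = ((x1 OR x3) XOR (x3 XOR x1)) XOR (x1 XOR x2)
At x1=0, x2=0, x3=0: circuit gives 0, formula gives 0.
At x1=0, x2=1, x3=0: circuit gives 1, formula gives 1.
Agrees on all 8 inputs.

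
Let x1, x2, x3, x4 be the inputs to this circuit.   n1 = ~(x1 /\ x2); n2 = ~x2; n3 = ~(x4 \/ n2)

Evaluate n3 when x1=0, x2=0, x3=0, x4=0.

0

n2 = ~0 = 1
n3 = ~(0 \/ 1) = 0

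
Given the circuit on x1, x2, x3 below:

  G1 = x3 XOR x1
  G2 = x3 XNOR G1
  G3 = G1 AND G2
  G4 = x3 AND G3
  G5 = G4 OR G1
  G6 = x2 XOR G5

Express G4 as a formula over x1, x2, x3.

G1 = x3 XOR x1
G2 = x3 XNOR G1 = x3 XNOR (x3 XOR x1)
G3 = G1 AND G2 = (x3 XOR x1) AND (x3 XNOR (x3 XOR x1))
G4 = x3 AND G3 = x3 AND ((x3 XOR x1) AND (x3 XNOR (x3 XOR x1)))

x3 AND ((x3 XOR x1) AND (x3 XNOR (x3 XOR x1)))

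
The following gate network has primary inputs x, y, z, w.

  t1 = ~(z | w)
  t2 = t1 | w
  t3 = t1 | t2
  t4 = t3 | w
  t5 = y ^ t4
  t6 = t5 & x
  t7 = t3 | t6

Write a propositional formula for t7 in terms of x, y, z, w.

((~(z | w)) | ((~(z | w)) | w)) | ((y ^ (((~(z | w)) | ((~(z | w)) | w)) | w)) & x)

t1 = ~(z | w)
t2 = t1 | w = (~(z | w)) | w
t3 = t1 | t2 = (~(z | w)) | ((~(z | w)) | w)
t4 = t3 | w = ((~(z | w)) | ((~(z | w)) | w)) | w
t5 = y ^ t4 = y ^ (((~(z | w)) | ((~(z | w)) | w)) | w)
t6 = t5 & x = (y ^ (((~(z | w)) | ((~(z | w)) | w)) | w)) & x
t7 = t3 | t6 = ((~(z | w)) | ((~(z | w)) | w)) | ((y ^ (((~(z | w)) | ((~(z | w)) | w)) | w)) & x)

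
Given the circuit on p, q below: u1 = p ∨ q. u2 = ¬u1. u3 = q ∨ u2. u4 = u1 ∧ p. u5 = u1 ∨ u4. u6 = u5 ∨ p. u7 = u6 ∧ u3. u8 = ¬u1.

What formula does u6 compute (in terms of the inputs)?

u1 = p ∨ q
u4 = u1 ∧ p = (p ∨ q) ∧ p
u5 = u1 ∨ u4 = (p ∨ q) ∨ ((p ∨ q) ∧ p)
u6 = u5 ∨ p = ((p ∨ q) ∨ ((p ∨ q) ∧ p)) ∨ p

((p ∨ q) ∨ ((p ∨ q) ∧ p)) ∨ p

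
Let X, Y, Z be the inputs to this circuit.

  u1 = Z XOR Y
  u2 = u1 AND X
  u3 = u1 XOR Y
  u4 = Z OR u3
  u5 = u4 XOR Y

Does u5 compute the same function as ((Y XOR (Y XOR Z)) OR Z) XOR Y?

Yes

u1 = Z XOR Y
u3 = u1 XOR Y = (Z XOR Y) XOR Y
u4 = Z OR u3 = Z OR ((Z XOR Y) XOR Y)
u5 = u4 XOR Y = (Z OR ((Z XOR Y) XOR Y)) XOR Y
At X=0, Y=0, Z=0: circuit gives 0, formula gives 0.
At X=0, Y=0, Z=1: circuit gives 1, formula gives 1.
Agrees on all 8 inputs.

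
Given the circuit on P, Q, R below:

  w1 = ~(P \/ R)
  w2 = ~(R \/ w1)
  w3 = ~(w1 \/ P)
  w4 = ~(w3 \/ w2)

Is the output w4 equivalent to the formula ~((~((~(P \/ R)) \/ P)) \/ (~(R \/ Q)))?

w1 = ~(P \/ R)
w2 = ~(R \/ w1) = ~(R \/ (~(P \/ R)))
w3 = ~(w1 \/ P) = ~((~(P \/ R)) \/ P)
w4 = ~(w3 \/ w2) = ~((~((~(P \/ R)) \/ P)) \/ (~(R \/ (~(P \/ R)))))
At P=0, Q=0, R=0: circuit gives 1, formula gives 0.

No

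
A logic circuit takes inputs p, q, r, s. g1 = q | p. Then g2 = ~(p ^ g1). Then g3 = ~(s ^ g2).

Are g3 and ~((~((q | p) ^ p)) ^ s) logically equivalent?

Yes

g1 = q | p
g2 = ~(p ^ g1) = ~(p ^ (q | p))
g3 = ~(s ^ g2) = ~(s ^ (~(p ^ (q | p))))
At p=0, q=0, r=0, s=0: circuit gives 0, formula gives 0.
At p=0, q=0, r=0, s=1: circuit gives 1, formula gives 1.
Agrees on all 16 inputs.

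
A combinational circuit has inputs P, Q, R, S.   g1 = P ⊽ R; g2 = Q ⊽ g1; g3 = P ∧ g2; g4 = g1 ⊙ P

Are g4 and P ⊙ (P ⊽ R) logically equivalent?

Yes

g1 = P ⊽ R
g4 = g1 ⊙ P = (P ⊽ R) ⊙ P
At P=0, Q=0, R=0, S=0: circuit gives 0, formula gives 0.
At P=0, Q=0, R=1, S=0: circuit gives 1, formula gives 1.
Agrees on all 16 inputs.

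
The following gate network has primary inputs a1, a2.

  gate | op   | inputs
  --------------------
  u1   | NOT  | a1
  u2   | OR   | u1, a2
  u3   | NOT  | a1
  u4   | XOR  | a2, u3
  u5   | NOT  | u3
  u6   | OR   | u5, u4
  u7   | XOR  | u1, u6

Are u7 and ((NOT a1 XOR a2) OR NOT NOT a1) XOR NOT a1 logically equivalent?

Yes

u1 = NOT a1
u3 = NOT a1
u4 = a2 XOR u3 = a2 XOR NOT a1
u5 = NOT u3 = NOT NOT a1
u6 = u5 OR u4 = NOT NOT a1 OR (a2 XOR NOT a1)
u7 = u1 XOR u6 = NOT a1 XOR (NOT NOT a1 OR (a2 XOR NOT a1))
At a1=0, a2=0: circuit gives 0, formula gives 0.
At a1=0, a2=1: circuit gives 1, formula gives 1.
Agrees on all 4 inputs.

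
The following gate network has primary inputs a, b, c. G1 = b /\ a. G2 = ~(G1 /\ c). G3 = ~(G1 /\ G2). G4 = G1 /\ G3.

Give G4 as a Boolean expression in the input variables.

(b /\ a) /\ (~((b /\ a) /\ (~((b /\ a) /\ c))))

G1 = b /\ a
G2 = ~(G1 /\ c) = ~((b /\ a) /\ c)
G3 = ~(G1 /\ G2) = ~((b /\ a) /\ (~((b /\ a) /\ c)))
G4 = G1 /\ G3 = (b /\ a) /\ (~((b /\ a) /\ (~((b /\ a) /\ c))))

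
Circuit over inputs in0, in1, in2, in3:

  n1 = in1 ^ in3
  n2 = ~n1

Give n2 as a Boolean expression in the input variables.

~(in1 ^ in3)

n1 = in1 ^ in3
n2 = ~n1 = ~(in1 ^ in3)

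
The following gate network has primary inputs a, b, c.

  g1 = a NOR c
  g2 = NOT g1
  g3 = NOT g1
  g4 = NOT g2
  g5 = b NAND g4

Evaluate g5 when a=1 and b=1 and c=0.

1

g1 = 1 NOR 0 = 0
g2 = NOT 0 = 1
g4 = NOT 1 = 0
g5 = 1 NAND 0 = 1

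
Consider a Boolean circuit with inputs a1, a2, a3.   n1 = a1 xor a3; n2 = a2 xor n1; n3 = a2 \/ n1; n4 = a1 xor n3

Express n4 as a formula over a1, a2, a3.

a1 xor (a2 \/ (a1 xor a3))

n1 = a1 xor a3
n3 = a2 \/ n1 = a2 \/ (a1 xor a3)
n4 = a1 xor n3 = a1 xor (a2 \/ (a1 xor a3))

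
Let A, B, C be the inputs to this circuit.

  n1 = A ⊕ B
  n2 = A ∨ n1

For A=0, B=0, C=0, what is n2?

n1 = 0 ⊕ 0 = 0
n2 = 0 ∨ 0 = 0

0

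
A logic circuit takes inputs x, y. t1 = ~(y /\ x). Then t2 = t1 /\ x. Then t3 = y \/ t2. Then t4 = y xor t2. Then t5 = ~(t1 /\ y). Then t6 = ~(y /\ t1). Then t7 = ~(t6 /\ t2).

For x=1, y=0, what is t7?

0

t1 = ~(0 /\ 1) = 1
t2 = 1 /\ 1 = 1
t6 = ~(0 /\ 1) = 1
t7 = ~(1 /\ 1) = 0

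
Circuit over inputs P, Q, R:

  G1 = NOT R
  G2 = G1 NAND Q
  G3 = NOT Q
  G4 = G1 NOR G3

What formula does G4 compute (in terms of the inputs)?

G1 = NOT R
G3 = NOT Q
G4 = G1 NOR G3 = NOT R NOR NOT Q

NOT R NOR NOT Q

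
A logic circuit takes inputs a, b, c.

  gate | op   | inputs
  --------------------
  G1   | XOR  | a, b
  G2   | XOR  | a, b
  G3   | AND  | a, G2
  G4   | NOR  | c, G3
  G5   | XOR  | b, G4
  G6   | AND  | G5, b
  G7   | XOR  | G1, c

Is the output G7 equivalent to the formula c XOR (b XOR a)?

Yes

G1 = a XOR b
G7 = G1 XOR c = (a XOR b) XOR c
At a=0, b=0, c=0: circuit gives 0, formula gives 0.
At a=0, b=0, c=1: circuit gives 1, formula gives 1.
Agrees on all 8 inputs.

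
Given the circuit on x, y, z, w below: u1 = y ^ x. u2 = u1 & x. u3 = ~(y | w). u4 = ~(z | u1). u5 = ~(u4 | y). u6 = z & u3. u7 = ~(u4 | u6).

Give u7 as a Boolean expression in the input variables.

u1 = y ^ x
u3 = ~(y | w)
u4 = ~(z | u1) = ~(z | (y ^ x))
u6 = z & u3 = z & (~(y | w))
u7 = ~(u4 | u6) = ~((~(z | (y ^ x))) | (z & (~(y | w))))

~((~(z | (y ^ x))) | (z & (~(y | w))))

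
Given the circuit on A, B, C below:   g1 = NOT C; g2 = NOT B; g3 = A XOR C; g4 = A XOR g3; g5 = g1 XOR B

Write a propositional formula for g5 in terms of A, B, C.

g1 = NOT C
g5 = g1 XOR B = NOT C XOR B

NOT C XOR B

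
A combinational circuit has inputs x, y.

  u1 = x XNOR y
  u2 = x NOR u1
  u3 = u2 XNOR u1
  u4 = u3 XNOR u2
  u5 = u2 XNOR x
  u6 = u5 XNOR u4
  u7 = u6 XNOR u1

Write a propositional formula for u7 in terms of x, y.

u1 = x XNOR y
u2 = x NOR u1 = x NOR (x XNOR y)
u3 = u2 XNOR u1 = (x NOR (x XNOR y)) XNOR (x XNOR y)
u4 = u3 XNOR u2 = ((x NOR (x XNOR y)) XNOR (x XNOR y)) XNOR (x NOR (x XNOR y))
u5 = u2 XNOR x = (x NOR (x XNOR y)) XNOR x
u6 = u5 XNOR u4 = ((x NOR (x XNOR y)) XNOR x) XNOR (((x NOR (x XNOR y)) XNOR (x XNOR y)) XNOR (x NOR (x XNOR y)))
u7 = u6 XNOR u1 = (((x NOR (x XNOR y)) XNOR x) XNOR (((x NOR (x XNOR y)) XNOR (x XNOR y)) XNOR (x NOR (x XNOR y)))) XNOR (x XNOR y)

(((x NOR (x XNOR y)) XNOR x) XNOR (((x NOR (x XNOR y)) XNOR (x XNOR y)) XNOR (x NOR (x XNOR y)))) XNOR (x XNOR y)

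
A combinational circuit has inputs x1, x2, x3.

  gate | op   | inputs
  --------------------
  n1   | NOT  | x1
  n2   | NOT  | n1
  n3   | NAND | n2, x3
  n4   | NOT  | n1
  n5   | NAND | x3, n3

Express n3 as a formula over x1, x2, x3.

NOT NOT x1 NAND x3

n1 = NOT x1
n2 = NOT n1 = NOT NOT x1
n3 = n2 NAND x3 = NOT NOT x1 NAND x3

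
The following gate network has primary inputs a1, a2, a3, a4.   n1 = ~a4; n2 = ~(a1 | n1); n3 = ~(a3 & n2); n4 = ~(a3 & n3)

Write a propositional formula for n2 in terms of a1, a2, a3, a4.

~(a1 | ~a4)

n1 = ~a4
n2 = ~(a1 | n1) = ~(a1 | ~a4)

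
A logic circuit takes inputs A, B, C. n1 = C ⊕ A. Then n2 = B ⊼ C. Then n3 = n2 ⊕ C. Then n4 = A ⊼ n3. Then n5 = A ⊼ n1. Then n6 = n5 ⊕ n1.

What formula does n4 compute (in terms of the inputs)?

n2 = B ⊼ C
n3 = n2 ⊕ C = (B ⊼ C) ⊕ C
n4 = A ⊼ n3 = A ⊼ ((B ⊼ C) ⊕ C)

A ⊼ ((B ⊼ C) ⊕ C)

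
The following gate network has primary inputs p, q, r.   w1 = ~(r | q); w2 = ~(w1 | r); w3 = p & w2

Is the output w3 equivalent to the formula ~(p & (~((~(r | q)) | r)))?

w1 = ~(r | q)
w2 = ~(w1 | r) = ~((~(r | q)) | r)
w3 = p & w2 = p & (~((~(r | q)) | r))
At p=0, q=0, r=0: circuit gives 0, formula gives 1.

No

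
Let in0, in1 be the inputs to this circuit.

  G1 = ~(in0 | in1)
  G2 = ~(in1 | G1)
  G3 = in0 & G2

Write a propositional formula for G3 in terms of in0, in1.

G1 = ~(in0 | in1)
G2 = ~(in1 | G1) = ~(in1 | (~(in0 | in1)))
G3 = in0 & G2 = in0 & (~(in1 | (~(in0 | in1))))

in0 & (~(in1 | (~(in0 | in1))))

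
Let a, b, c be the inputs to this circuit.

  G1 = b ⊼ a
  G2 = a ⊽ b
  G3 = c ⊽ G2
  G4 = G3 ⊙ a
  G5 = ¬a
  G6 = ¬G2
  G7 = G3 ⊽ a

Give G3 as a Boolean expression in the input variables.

c ⊽ (a ⊽ b)

G2 = a ⊽ b
G3 = c ⊽ G2 = c ⊽ (a ⊽ b)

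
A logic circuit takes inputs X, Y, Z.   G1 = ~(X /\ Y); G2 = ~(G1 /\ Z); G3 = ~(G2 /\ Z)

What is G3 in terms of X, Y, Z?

~((~((~(X /\ Y)) /\ Z)) /\ Z)

G1 = ~(X /\ Y)
G2 = ~(G1 /\ Z) = ~((~(X /\ Y)) /\ Z)
G3 = ~(G2 /\ Z) = ~((~((~(X /\ Y)) /\ Z)) /\ Z)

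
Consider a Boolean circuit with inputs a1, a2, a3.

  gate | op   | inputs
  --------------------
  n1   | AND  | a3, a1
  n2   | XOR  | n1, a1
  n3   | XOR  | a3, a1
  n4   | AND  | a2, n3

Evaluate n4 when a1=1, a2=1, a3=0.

n3 = 0 XOR 1 = 1
n4 = 1 AND 1 = 1

1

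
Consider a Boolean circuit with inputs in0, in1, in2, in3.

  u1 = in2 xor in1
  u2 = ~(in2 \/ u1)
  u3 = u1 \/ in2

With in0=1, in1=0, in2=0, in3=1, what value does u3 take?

u1 = 0 xor 0 = 0
u3 = 0 \/ 0 = 0

0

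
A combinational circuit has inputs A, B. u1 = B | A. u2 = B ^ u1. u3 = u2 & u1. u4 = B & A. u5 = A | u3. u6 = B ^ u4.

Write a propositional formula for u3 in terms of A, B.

(B ^ (B | A)) & (B | A)

u1 = B | A
u2 = B ^ u1 = B ^ (B | A)
u3 = u2 & u1 = (B ^ (B | A)) & (B | A)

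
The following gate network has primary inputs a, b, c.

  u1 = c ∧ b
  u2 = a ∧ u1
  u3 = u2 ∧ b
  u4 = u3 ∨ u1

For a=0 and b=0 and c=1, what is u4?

u1 = 1 ∧ 0 = 0
u2 = 0 ∧ 0 = 0
u3 = 0 ∧ 0 = 0
u4 = 0 ∨ 0 = 0

0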